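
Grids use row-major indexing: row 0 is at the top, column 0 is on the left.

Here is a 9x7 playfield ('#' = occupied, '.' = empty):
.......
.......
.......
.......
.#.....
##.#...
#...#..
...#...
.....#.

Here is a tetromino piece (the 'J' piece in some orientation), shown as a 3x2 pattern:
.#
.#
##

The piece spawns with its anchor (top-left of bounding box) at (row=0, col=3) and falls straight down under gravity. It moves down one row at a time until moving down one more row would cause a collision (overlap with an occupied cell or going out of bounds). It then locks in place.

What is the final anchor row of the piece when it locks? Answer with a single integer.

Spawn at (row=0, col=3). Try each row:
  row 0: fits
  row 1: fits
  row 2: fits
  row 3: blocked -> lock at row 2

Answer: 2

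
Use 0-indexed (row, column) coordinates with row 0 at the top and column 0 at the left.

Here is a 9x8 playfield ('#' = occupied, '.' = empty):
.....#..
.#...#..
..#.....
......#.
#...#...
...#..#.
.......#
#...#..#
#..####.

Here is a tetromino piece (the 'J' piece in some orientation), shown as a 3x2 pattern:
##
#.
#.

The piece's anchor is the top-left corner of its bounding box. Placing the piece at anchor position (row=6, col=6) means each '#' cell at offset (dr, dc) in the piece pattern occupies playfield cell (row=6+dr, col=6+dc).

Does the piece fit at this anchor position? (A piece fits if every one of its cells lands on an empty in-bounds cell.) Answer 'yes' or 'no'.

Check each piece cell at anchor (6, 6):
  offset (0,0) -> (6,6): empty -> OK
  offset (0,1) -> (6,7): occupied ('#') -> FAIL
  offset (1,0) -> (7,6): empty -> OK
  offset (2,0) -> (8,6): occupied ('#') -> FAIL
All cells valid: no

Answer: no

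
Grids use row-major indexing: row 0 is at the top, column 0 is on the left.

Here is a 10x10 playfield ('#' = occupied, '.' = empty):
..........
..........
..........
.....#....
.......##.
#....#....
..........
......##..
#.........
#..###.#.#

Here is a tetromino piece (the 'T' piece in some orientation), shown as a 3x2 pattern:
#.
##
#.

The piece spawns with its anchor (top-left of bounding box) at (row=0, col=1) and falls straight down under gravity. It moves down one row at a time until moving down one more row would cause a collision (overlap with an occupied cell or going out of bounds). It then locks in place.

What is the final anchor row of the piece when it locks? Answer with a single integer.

Answer: 7

Derivation:
Spawn at (row=0, col=1). Try each row:
  row 0: fits
  row 1: fits
  row 2: fits
  row 3: fits
  row 4: fits
  row 5: fits
  row 6: fits
  row 7: fits
  row 8: blocked -> lock at row 7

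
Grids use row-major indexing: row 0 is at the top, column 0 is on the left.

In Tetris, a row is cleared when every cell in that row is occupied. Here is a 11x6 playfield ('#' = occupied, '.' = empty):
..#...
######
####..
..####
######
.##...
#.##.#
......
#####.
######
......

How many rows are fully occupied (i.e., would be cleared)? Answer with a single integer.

Check each row:
  row 0: 5 empty cells -> not full
  row 1: 0 empty cells -> FULL (clear)
  row 2: 2 empty cells -> not full
  row 3: 2 empty cells -> not full
  row 4: 0 empty cells -> FULL (clear)
  row 5: 4 empty cells -> not full
  row 6: 2 empty cells -> not full
  row 7: 6 empty cells -> not full
  row 8: 1 empty cell -> not full
  row 9: 0 empty cells -> FULL (clear)
  row 10: 6 empty cells -> not full
Total rows cleared: 3

Answer: 3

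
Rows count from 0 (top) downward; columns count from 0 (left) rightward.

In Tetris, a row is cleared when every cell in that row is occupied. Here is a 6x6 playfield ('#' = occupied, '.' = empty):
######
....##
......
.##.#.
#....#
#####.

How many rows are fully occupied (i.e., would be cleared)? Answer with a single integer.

Answer: 1

Derivation:
Check each row:
  row 0: 0 empty cells -> FULL (clear)
  row 1: 4 empty cells -> not full
  row 2: 6 empty cells -> not full
  row 3: 3 empty cells -> not full
  row 4: 4 empty cells -> not full
  row 5: 1 empty cell -> not full
Total rows cleared: 1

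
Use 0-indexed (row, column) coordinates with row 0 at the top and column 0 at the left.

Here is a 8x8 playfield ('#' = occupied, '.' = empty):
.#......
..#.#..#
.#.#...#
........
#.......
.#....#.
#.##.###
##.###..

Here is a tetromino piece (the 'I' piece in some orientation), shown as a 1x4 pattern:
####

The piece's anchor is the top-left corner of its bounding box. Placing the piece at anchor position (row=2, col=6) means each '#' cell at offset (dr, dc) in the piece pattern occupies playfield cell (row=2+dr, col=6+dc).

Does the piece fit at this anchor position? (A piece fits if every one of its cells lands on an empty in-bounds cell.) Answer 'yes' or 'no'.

Check each piece cell at anchor (2, 6):
  offset (0,0) -> (2,6): empty -> OK
  offset (0,1) -> (2,7): occupied ('#') -> FAIL
  offset (0,2) -> (2,8): out of bounds -> FAIL
  offset (0,3) -> (2,9): out of bounds -> FAIL
All cells valid: no

Answer: no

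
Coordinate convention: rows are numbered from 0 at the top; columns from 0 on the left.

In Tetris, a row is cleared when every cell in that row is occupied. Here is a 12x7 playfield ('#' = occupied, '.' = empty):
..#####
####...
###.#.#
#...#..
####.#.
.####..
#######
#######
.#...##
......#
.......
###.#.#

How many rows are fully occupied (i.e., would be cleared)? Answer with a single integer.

Answer: 2

Derivation:
Check each row:
  row 0: 2 empty cells -> not full
  row 1: 3 empty cells -> not full
  row 2: 2 empty cells -> not full
  row 3: 5 empty cells -> not full
  row 4: 2 empty cells -> not full
  row 5: 3 empty cells -> not full
  row 6: 0 empty cells -> FULL (clear)
  row 7: 0 empty cells -> FULL (clear)
  row 8: 4 empty cells -> not full
  row 9: 6 empty cells -> not full
  row 10: 7 empty cells -> not full
  row 11: 2 empty cells -> not full
Total rows cleared: 2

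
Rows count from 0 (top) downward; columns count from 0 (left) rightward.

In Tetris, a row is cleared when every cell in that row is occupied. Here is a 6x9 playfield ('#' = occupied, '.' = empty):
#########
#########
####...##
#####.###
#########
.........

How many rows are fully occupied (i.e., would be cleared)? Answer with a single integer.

Answer: 3

Derivation:
Check each row:
  row 0: 0 empty cells -> FULL (clear)
  row 1: 0 empty cells -> FULL (clear)
  row 2: 3 empty cells -> not full
  row 3: 1 empty cell -> not full
  row 4: 0 empty cells -> FULL (clear)
  row 5: 9 empty cells -> not full
Total rows cleared: 3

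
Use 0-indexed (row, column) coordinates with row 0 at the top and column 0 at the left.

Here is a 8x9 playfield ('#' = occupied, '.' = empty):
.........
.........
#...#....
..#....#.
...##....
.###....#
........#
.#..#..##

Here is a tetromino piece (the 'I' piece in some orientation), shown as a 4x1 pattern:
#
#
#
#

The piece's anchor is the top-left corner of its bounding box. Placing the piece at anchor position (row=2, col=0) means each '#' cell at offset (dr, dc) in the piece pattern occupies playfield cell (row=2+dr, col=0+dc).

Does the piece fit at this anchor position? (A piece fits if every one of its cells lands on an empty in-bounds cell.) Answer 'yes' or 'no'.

Check each piece cell at anchor (2, 0):
  offset (0,0) -> (2,0): occupied ('#') -> FAIL
  offset (1,0) -> (3,0): empty -> OK
  offset (2,0) -> (4,0): empty -> OK
  offset (3,0) -> (5,0): empty -> OK
All cells valid: no

Answer: no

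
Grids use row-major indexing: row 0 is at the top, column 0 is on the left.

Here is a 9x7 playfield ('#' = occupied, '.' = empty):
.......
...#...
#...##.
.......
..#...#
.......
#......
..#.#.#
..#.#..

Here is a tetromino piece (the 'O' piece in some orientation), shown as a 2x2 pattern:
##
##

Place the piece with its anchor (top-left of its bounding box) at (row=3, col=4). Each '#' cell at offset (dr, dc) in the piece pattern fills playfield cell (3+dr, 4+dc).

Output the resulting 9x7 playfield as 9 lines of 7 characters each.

Answer: .......
...#...
#...##.
....##.
..#.###
.......
#......
..#.#.#
..#.#..

Derivation:
Fill (3+0,4+0) = (3,4)
Fill (3+0,4+1) = (3,5)
Fill (3+1,4+0) = (4,4)
Fill (3+1,4+1) = (4,5)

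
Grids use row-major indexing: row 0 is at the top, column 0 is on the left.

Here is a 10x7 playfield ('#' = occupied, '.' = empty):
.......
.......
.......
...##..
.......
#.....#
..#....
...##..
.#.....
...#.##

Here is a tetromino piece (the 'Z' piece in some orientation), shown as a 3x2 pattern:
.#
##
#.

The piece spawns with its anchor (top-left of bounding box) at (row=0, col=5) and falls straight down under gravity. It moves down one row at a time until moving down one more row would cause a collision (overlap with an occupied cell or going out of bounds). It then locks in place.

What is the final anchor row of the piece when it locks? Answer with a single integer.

Spawn at (row=0, col=5). Try each row:
  row 0: fits
  row 1: fits
  row 2: fits
  row 3: fits
  row 4: blocked -> lock at row 3

Answer: 3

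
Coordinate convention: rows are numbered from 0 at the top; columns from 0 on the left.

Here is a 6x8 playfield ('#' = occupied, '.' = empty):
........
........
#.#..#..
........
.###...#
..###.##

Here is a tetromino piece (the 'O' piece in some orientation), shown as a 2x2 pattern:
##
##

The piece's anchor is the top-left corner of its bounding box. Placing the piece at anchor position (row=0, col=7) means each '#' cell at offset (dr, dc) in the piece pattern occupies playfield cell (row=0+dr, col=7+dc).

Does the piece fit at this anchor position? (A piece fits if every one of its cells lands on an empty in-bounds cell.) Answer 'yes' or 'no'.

Answer: no

Derivation:
Check each piece cell at anchor (0, 7):
  offset (0,0) -> (0,7): empty -> OK
  offset (0,1) -> (0,8): out of bounds -> FAIL
  offset (1,0) -> (1,7): empty -> OK
  offset (1,1) -> (1,8): out of bounds -> FAIL
All cells valid: no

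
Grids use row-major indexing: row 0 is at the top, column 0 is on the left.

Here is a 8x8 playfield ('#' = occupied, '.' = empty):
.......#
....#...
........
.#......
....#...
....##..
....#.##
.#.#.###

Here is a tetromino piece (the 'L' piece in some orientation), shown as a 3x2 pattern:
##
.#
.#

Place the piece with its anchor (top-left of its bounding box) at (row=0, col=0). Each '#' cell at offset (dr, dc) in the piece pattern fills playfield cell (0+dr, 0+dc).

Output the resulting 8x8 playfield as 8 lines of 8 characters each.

Answer: ##.....#
.#..#...
.#......
.#......
....#...
....##..
....#.##
.#.#.###

Derivation:
Fill (0+0,0+0) = (0,0)
Fill (0+0,0+1) = (0,1)
Fill (0+1,0+1) = (1,1)
Fill (0+2,0+1) = (2,1)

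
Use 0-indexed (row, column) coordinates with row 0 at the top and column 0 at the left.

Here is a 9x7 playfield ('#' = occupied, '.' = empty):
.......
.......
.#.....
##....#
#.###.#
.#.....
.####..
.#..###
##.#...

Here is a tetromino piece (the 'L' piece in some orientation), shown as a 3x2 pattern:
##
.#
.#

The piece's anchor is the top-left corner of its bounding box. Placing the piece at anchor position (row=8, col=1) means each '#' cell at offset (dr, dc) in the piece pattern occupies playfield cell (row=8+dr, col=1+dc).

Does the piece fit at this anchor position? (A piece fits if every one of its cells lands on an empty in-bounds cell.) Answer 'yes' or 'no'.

Check each piece cell at anchor (8, 1):
  offset (0,0) -> (8,1): occupied ('#') -> FAIL
  offset (0,1) -> (8,2): empty -> OK
  offset (1,1) -> (9,2): out of bounds -> FAIL
  offset (2,1) -> (10,2): out of bounds -> FAIL
All cells valid: no

Answer: no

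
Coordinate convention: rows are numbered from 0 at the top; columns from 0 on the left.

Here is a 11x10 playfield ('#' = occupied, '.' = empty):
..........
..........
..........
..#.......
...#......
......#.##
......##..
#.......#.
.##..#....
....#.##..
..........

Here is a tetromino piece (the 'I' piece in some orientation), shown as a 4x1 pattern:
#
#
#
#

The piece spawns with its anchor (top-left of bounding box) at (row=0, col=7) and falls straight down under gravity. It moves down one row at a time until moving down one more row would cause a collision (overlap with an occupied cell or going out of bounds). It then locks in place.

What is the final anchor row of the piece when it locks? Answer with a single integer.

Answer: 2

Derivation:
Spawn at (row=0, col=7). Try each row:
  row 0: fits
  row 1: fits
  row 2: fits
  row 3: blocked -> lock at row 2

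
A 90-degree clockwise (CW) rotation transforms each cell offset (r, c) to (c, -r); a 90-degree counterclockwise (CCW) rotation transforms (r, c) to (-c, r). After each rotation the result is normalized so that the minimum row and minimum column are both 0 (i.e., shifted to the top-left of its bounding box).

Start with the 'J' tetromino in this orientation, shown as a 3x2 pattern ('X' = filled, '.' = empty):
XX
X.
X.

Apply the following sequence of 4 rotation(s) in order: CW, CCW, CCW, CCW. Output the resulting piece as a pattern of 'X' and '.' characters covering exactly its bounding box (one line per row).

Start:
XX
X.
X.
After rotation 1 (CW):
XXX
..X
After rotation 2 (CCW):
XX
X.
X.
After rotation 3 (CCW):
X..
XXX
After rotation 4 (CCW):
.X
.X
XX

Answer: .X
.X
XX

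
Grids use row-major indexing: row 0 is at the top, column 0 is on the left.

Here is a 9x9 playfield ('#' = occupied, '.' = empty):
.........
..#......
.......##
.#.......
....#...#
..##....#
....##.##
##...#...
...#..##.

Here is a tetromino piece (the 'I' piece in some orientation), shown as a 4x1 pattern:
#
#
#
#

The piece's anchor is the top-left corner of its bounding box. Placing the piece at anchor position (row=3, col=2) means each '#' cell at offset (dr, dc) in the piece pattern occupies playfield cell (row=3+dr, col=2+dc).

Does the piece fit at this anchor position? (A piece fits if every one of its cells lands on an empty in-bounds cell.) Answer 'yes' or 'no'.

Answer: no

Derivation:
Check each piece cell at anchor (3, 2):
  offset (0,0) -> (3,2): empty -> OK
  offset (1,0) -> (4,2): empty -> OK
  offset (2,0) -> (5,2): occupied ('#') -> FAIL
  offset (3,0) -> (6,2): empty -> OK
All cells valid: no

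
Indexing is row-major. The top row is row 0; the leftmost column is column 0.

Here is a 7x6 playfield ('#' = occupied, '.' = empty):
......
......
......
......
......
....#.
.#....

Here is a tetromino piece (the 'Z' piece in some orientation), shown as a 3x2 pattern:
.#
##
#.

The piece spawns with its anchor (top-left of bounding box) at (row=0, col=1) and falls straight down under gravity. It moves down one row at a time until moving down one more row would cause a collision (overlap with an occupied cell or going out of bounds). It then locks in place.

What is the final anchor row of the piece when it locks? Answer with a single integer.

Spawn at (row=0, col=1). Try each row:
  row 0: fits
  row 1: fits
  row 2: fits
  row 3: fits
  row 4: blocked -> lock at row 3

Answer: 3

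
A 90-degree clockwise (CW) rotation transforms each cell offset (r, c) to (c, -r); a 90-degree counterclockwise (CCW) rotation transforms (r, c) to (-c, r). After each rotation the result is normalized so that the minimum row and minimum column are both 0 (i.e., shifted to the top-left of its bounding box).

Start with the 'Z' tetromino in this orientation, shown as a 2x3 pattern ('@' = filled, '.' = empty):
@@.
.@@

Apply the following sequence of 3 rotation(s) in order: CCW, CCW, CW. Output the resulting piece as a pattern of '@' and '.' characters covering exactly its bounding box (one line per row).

Start:
@@.
.@@
After rotation 1 (CCW):
.@
@@
@.
After rotation 2 (CCW):
@@.
.@@
After rotation 3 (CW):
.@
@@
@.

Answer: .@
@@
@.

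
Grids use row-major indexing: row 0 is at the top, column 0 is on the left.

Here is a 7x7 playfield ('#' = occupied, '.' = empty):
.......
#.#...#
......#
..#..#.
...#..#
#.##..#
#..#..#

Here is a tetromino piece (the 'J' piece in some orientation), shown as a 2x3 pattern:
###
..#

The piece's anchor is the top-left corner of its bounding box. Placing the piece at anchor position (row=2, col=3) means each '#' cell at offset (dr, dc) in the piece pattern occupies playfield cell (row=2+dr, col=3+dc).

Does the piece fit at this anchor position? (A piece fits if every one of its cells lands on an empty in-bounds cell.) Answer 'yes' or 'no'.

Check each piece cell at anchor (2, 3):
  offset (0,0) -> (2,3): empty -> OK
  offset (0,1) -> (2,4): empty -> OK
  offset (0,2) -> (2,5): empty -> OK
  offset (1,2) -> (3,5): occupied ('#') -> FAIL
All cells valid: no

Answer: no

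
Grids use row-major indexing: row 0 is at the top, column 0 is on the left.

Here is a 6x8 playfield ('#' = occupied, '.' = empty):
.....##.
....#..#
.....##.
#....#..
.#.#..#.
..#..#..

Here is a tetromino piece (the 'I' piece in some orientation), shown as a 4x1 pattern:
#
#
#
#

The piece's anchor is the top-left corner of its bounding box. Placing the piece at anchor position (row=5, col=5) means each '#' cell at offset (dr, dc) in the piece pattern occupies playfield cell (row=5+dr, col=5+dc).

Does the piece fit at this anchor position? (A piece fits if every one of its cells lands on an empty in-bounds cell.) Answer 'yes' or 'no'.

Answer: no

Derivation:
Check each piece cell at anchor (5, 5):
  offset (0,0) -> (5,5): occupied ('#') -> FAIL
  offset (1,0) -> (6,5): out of bounds -> FAIL
  offset (2,0) -> (7,5): out of bounds -> FAIL
  offset (3,0) -> (8,5): out of bounds -> FAIL
All cells valid: no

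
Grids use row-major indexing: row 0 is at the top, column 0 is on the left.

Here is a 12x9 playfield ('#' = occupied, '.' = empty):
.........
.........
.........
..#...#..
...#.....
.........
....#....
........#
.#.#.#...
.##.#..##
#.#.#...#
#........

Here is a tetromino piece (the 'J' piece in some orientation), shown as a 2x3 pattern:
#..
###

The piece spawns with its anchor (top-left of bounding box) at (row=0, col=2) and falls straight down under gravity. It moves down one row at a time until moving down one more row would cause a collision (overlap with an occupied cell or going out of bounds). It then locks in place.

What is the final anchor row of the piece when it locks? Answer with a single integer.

Spawn at (row=0, col=2). Try each row:
  row 0: fits
  row 1: fits
  row 2: blocked -> lock at row 1

Answer: 1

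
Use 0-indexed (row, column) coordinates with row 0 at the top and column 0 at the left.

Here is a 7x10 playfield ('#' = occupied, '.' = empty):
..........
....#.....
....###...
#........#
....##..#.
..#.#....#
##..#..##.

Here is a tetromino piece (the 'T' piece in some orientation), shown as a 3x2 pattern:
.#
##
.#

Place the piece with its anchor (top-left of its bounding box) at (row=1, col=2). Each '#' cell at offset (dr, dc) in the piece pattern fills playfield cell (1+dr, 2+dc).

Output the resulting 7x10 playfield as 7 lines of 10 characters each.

Answer: ..........
...##.....
..#####...
#..#.....#
....##..#.
..#.#....#
##..#..##.

Derivation:
Fill (1+0,2+1) = (1,3)
Fill (1+1,2+0) = (2,2)
Fill (1+1,2+1) = (2,3)
Fill (1+2,2+1) = (3,3)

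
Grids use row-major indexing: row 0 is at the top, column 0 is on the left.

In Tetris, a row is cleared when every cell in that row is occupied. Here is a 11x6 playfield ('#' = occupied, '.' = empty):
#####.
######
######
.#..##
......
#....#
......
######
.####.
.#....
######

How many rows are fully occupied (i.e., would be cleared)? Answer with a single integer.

Answer: 4

Derivation:
Check each row:
  row 0: 1 empty cell -> not full
  row 1: 0 empty cells -> FULL (clear)
  row 2: 0 empty cells -> FULL (clear)
  row 3: 3 empty cells -> not full
  row 4: 6 empty cells -> not full
  row 5: 4 empty cells -> not full
  row 6: 6 empty cells -> not full
  row 7: 0 empty cells -> FULL (clear)
  row 8: 2 empty cells -> not full
  row 9: 5 empty cells -> not full
  row 10: 0 empty cells -> FULL (clear)
Total rows cleared: 4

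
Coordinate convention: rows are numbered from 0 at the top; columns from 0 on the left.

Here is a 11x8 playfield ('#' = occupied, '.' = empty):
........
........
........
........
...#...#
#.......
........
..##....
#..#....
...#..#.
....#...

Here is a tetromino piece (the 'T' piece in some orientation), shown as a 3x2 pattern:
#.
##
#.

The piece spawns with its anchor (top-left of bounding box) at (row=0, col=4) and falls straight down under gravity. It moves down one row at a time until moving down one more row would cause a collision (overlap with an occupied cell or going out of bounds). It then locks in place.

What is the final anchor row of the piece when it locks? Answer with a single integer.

Answer: 7

Derivation:
Spawn at (row=0, col=4). Try each row:
  row 0: fits
  row 1: fits
  row 2: fits
  row 3: fits
  row 4: fits
  row 5: fits
  row 6: fits
  row 7: fits
  row 8: blocked -> lock at row 7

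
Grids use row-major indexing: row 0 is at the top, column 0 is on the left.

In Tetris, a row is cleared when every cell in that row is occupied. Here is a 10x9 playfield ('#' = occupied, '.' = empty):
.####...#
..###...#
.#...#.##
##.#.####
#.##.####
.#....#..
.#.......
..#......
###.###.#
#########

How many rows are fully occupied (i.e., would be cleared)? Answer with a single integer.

Answer: 1

Derivation:
Check each row:
  row 0: 4 empty cells -> not full
  row 1: 5 empty cells -> not full
  row 2: 5 empty cells -> not full
  row 3: 2 empty cells -> not full
  row 4: 2 empty cells -> not full
  row 5: 7 empty cells -> not full
  row 6: 8 empty cells -> not full
  row 7: 8 empty cells -> not full
  row 8: 2 empty cells -> not full
  row 9: 0 empty cells -> FULL (clear)
Total rows cleared: 1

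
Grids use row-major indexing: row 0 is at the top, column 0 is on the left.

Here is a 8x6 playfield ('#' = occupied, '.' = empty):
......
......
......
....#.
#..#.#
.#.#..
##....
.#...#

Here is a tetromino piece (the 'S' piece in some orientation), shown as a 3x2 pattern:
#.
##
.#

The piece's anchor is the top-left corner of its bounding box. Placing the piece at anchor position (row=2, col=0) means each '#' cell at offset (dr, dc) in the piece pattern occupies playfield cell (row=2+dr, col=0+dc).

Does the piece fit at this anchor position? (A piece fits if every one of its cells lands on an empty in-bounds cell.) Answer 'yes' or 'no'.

Check each piece cell at anchor (2, 0):
  offset (0,0) -> (2,0): empty -> OK
  offset (1,0) -> (3,0): empty -> OK
  offset (1,1) -> (3,1): empty -> OK
  offset (2,1) -> (4,1): empty -> OK
All cells valid: yes

Answer: yes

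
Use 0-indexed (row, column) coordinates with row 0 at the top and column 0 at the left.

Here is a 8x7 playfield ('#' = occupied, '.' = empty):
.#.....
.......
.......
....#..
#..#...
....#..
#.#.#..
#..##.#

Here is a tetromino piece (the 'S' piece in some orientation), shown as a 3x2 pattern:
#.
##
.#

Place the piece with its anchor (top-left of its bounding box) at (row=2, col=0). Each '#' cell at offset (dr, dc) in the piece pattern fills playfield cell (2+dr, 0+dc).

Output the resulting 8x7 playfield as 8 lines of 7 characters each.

Fill (2+0,0+0) = (2,0)
Fill (2+1,0+0) = (3,0)
Fill (2+1,0+1) = (3,1)
Fill (2+2,0+1) = (4,1)

Answer: .#.....
.......
#......
##..#..
##.#...
....#..
#.#.#..
#..##.#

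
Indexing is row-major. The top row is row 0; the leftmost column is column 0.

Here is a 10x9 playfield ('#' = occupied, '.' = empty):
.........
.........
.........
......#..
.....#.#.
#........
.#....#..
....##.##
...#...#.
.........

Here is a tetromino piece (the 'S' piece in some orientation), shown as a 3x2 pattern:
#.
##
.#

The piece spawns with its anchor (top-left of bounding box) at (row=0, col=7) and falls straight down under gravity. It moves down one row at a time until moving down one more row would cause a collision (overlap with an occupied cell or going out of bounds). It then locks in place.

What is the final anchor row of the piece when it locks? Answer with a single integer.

Spawn at (row=0, col=7). Try each row:
  row 0: fits
  row 1: fits
  row 2: fits
  row 3: blocked -> lock at row 2

Answer: 2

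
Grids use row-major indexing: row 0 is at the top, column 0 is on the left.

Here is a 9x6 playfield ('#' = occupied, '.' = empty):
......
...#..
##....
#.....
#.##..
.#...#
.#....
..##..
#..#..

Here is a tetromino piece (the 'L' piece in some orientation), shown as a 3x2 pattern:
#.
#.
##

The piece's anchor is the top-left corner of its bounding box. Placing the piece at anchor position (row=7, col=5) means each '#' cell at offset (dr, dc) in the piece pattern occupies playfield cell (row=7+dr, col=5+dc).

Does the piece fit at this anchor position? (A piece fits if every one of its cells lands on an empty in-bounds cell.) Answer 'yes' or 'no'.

Answer: no

Derivation:
Check each piece cell at anchor (7, 5):
  offset (0,0) -> (7,5): empty -> OK
  offset (1,0) -> (8,5): empty -> OK
  offset (2,0) -> (9,5): out of bounds -> FAIL
  offset (2,1) -> (9,6): out of bounds -> FAIL
All cells valid: no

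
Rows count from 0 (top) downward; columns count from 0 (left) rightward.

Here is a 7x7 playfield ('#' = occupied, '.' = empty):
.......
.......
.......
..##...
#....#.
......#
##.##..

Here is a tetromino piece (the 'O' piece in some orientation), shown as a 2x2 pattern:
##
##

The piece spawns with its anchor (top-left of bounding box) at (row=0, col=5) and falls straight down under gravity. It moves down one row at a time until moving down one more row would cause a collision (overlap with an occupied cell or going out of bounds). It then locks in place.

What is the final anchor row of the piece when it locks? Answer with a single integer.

Answer: 2

Derivation:
Spawn at (row=0, col=5). Try each row:
  row 0: fits
  row 1: fits
  row 2: fits
  row 3: blocked -> lock at row 2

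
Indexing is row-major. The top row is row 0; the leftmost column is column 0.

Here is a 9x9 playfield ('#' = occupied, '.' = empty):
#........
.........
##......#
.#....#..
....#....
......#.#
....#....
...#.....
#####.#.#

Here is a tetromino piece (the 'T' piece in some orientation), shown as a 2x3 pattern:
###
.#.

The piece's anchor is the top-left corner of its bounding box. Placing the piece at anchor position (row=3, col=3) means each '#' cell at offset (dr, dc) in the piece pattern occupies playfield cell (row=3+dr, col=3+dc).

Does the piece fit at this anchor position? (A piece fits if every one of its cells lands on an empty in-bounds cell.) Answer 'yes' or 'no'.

Answer: no

Derivation:
Check each piece cell at anchor (3, 3):
  offset (0,0) -> (3,3): empty -> OK
  offset (0,1) -> (3,4): empty -> OK
  offset (0,2) -> (3,5): empty -> OK
  offset (1,1) -> (4,4): occupied ('#') -> FAIL
All cells valid: no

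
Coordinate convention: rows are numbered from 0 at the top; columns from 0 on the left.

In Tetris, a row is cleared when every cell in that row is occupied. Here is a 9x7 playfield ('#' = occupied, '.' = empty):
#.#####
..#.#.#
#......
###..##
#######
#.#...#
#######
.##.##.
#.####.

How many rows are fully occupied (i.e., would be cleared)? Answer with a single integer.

Answer: 2

Derivation:
Check each row:
  row 0: 1 empty cell -> not full
  row 1: 4 empty cells -> not full
  row 2: 6 empty cells -> not full
  row 3: 2 empty cells -> not full
  row 4: 0 empty cells -> FULL (clear)
  row 5: 4 empty cells -> not full
  row 6: 0 empty cells -> FULL (clear)
  row 7: 3 empty cells -> not full
  row 8: 2 empty cells -> not full
Total rows cleared: 2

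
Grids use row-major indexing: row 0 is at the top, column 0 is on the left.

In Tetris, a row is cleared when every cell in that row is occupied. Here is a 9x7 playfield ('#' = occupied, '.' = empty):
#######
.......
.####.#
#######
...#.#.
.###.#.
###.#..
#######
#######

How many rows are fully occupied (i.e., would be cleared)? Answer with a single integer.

Check each row:
  row 0: 0 empty cells -> FULL (clear)
  row 1: 7 empty cells -> not full
  row 2: 2 empty cells -> not full
  row 3: 0 empty cells -> FULL (clear)
  row 4: 5 empty cells -> not full
  row 5: 3 empty cells -> not full
  row 6: 3 empty cells -> not full
  row 7: 0 empty cells -> FULL (clear)
  row 8: 0 empty cells -> FULL (clear)
Total rows cleared: 4

Answer: 4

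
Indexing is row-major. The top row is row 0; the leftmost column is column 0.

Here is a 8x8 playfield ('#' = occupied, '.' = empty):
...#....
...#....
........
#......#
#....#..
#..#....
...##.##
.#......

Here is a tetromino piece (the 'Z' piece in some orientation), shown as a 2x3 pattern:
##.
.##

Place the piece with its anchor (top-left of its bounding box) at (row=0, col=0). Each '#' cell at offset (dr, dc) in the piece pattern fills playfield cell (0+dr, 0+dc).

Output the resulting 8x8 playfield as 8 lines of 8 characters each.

Fill (0+0,0+0) = (0,0)
Fill (0+0,0+1) = (0,1)
Fill (0+1,0+1) = (1,1)
Fill (0+1,0+2) = (1,2)

Answer: ##.#....
.###....
........
#......#
#....#..
#..#....
...##.##
.#......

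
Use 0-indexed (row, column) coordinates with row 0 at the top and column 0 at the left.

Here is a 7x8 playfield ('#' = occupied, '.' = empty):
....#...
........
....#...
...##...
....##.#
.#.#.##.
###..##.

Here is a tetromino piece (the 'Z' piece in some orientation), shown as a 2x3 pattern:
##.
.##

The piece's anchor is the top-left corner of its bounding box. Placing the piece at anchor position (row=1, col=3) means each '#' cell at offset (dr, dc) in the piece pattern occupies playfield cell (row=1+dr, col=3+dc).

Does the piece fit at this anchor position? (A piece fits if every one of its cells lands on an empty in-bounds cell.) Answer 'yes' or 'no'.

Check each piece cell at anchor (1, 3):
  offset (0,0) -> (1,3): empty -> OK
  offset (0,1) -> (1,4): empty -> OK
  offset (1,1) -> (2,4): occupied ('#') -> FAIL
  offset (1,2) -> (2,5): empty -> OK
All cells valid: no

Answer: no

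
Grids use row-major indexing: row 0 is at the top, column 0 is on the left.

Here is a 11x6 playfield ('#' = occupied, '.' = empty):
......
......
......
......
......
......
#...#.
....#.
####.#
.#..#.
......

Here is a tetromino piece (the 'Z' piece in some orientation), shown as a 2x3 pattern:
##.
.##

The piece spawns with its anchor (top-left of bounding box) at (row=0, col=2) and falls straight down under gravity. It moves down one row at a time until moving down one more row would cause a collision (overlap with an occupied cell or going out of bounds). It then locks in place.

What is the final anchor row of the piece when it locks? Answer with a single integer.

Answer: 4

Derivation:
Spawn at (row=0, col=2). Try each row:
  row 0: fits
  row 1: fits
  row 2: fits
  row 3: fits
  row 4: fits
  row 5: blocked -> lock at row 4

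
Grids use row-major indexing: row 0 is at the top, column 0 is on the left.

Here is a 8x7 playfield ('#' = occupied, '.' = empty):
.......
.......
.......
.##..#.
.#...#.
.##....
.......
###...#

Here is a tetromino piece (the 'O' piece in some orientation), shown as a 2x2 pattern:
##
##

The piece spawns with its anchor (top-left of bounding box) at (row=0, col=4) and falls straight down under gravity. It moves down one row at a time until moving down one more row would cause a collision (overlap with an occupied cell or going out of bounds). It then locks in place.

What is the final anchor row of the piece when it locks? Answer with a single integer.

Spawn at (row=0, col=4). Try each row:
  row 0: fits
  row 1: fits
  row 2: blocked -> lock at row 1

Answer: 1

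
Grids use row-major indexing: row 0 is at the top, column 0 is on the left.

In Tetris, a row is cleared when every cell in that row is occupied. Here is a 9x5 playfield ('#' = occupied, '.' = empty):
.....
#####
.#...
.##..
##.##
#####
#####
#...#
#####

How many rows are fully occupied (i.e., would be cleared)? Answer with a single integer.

Check each row:
  row 0: 5 empty cells -> not full
  row 1: 0 empty cells -> FULL (clear)
  row 2: 4 empty cells -> not full
  row 3: 3 empty cells -> not full
  row 4: 1 empty cell -> not full
  row 5: 0 empty cells -> FULL (clear)
  row 6: 0 empty cells -> FULL (clear)
  row 7: 3 empty cells -> not full
  row 8: 0 empty cells -> FULL (clear)
Total rows cleared: 4

Answer: 4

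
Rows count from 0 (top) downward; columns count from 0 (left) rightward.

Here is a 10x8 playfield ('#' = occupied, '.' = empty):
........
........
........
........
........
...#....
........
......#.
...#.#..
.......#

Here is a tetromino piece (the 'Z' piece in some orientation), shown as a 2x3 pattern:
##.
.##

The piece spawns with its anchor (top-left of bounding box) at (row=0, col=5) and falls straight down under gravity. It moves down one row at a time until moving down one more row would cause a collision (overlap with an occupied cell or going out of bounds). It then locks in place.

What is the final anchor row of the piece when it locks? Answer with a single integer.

Spawn at (row=0, col=5). Try each row:
  row 0: fits
  row 1: fits
  row 2: fits
  row 3: fits
  row 4: fits
  row 5: fits
  row 6: blocked -> lock at row 5

Answer: 5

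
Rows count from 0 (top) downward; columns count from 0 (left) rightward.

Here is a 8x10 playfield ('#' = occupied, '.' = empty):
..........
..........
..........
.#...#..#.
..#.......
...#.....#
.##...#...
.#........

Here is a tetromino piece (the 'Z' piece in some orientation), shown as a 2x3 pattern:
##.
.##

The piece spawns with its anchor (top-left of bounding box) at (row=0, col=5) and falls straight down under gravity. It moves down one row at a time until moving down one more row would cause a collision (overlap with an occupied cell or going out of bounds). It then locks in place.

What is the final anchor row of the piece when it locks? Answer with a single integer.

Answer: 2

Derivation:
Spawn at (row=0, col=5). Try each row:
  row 0: fits
  row 1: fits
  row 2: fits
  row 3: blocked -> lock at row 2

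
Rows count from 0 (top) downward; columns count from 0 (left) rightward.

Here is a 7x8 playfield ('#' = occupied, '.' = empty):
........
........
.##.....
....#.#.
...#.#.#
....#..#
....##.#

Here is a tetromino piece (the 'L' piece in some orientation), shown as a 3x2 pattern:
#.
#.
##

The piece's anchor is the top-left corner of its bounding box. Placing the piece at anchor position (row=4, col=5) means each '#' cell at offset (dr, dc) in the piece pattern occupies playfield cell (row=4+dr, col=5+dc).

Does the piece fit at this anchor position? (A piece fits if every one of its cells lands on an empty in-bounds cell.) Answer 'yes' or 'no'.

Answer: no

Derivation:
Check each piece cell at anchor (4, 5):
  offset (0,0) -> (4,5): occupied ('#') -> FAIL
  offset (1,0) -> (5,5): empty -> OK
  offset (2,0) -> (6,5): occupied ('#') -> FAIL
  offset (2,1) -> (6,6): empty -> OK
All cells valid: no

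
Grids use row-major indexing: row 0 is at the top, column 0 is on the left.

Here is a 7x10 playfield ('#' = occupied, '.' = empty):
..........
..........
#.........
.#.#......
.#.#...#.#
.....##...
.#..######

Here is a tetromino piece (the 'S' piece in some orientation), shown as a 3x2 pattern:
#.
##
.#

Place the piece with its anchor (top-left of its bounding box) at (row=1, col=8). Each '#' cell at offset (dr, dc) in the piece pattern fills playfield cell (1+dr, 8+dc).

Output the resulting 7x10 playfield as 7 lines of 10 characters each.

Answer: ..........
........#.
#.......##
.#.#.....#
.#.#...#.#
.....##...
.#..######

Derivation:
Fill (1+0,8+0) = (1,8)
Fill (1+1,8+0) = (2,8)
Fill (1+1,8+1) = (2,9)
Fill (1+2,8+1) = (3,9)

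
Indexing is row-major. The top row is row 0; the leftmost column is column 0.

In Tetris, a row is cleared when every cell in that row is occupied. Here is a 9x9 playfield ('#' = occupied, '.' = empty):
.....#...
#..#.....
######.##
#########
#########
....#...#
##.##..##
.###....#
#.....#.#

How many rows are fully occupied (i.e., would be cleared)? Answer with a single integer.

Check each row:
  row 0: 8 empty cells -> not full
  row 1: 7 empty cells -> not full
  row 2: 1 empty cell -> not full
  row 3: 0 empty cells -> FULL (clear)
  row 4: 0 empty cells -> FULL (clear)
  row 5: 7 empty cells -> not full
  row 6: 3 empty cells -> not full
  row 7: 5 empty cells -> not full
  row 8: 6 empty cells -> not full
Total rows cleared: 2

Answer: 2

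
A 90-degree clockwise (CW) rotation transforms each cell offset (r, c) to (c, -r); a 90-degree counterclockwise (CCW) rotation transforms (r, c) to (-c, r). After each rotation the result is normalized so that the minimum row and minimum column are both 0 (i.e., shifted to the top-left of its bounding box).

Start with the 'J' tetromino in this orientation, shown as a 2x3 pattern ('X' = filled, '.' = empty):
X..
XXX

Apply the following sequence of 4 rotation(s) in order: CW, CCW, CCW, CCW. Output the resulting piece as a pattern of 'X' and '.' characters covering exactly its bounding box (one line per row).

Answer: XXX
..X

Derivation:
Start:
X..
XXX
After rotation 1 (CW):
XX
X.
X.
After rotation 2 (CCW):
X..
XXX
After rotation 3 (CCW):
.X
.X
XX
After rotation 4 (CCW):
XXX
..X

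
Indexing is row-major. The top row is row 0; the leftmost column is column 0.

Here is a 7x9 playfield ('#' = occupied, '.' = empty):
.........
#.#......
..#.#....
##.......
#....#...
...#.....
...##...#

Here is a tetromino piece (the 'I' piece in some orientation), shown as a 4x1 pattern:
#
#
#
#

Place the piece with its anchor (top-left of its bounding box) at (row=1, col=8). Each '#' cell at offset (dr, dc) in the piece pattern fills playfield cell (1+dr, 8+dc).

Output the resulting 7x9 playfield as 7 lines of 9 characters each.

Fill (1+0,8+0) = (1,8)
Fill (1+1,8+0) = (2,8)
Fill (1+2,8+0) = (3,8)
Fill (1+3,8+0) = (4,8)

Answer: .........
#.#.....#
..#.#...#
##......#
#....#..#
...#.....
...##...#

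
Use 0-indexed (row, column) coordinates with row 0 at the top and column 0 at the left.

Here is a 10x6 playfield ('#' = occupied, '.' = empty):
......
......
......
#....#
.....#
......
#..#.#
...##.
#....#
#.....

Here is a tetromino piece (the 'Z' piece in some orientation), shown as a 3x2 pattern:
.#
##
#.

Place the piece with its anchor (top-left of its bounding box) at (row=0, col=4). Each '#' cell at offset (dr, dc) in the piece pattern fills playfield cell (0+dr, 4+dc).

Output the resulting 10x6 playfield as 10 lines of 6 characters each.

Answer: .....#
....##
....#.
#....#
.....#
......
#..#.#
...##.
#....#
#.....

Derivation:
Fill (0+0,4+1) = (0,5)
Fill (0+1,4+0) = (1,4)
Fill (0+1,4+1) = (1,5)
Fill (0+2,4+0) = (2,4)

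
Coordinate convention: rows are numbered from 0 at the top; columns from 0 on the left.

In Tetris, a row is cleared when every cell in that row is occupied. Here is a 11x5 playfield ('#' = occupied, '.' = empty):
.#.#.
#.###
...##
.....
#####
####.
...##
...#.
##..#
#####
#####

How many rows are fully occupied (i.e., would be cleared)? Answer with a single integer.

Answer: 3

Derivation:
Check each row:
  row 0: 3 empty cells -> not full
  row 1: 1 empty cell -> not full
  row 2: 3 empty cells -> not full
  row 3: 5 empty cells -> not full
  row 4: 0 empty cells -> FULL (clear)
  row 5: 1 empty cell -> not full
  row 6: 3 empty cells -> not full
  row 7: 4 empty cells -> not full
  row 8: 2 empty cells -> not full
  row 9: 0 empty cells -> FULL (clear)
  row 10: 0 empty cells -> FULL (clear)
Total rows cleared: 3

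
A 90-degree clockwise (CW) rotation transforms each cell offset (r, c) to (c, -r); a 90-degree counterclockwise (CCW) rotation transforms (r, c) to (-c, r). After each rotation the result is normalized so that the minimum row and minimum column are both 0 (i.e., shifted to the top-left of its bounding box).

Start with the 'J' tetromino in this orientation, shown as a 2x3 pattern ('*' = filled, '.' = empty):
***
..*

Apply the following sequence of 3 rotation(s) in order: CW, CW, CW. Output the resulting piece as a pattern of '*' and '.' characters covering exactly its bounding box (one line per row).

Start:
***
..*
After rotation 1 (CW):
.*
.*
**
After rotation 2 (CW):
*..
***
After rotation 3 (CW):
**
*.
*.

Answer: **
*.
*.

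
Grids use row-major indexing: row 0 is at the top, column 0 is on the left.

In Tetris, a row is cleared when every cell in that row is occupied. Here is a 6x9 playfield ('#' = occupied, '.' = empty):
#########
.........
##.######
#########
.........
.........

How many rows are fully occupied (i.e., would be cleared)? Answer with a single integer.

Check each row:
  row 0: 0 empty cells -> FULL (clear)
  row 1: 9 empty cells -> not full
  row 2: 1 empty cell -> not full
  row 3: 0 empty cells -> FULL (clear)
  row 4: 9 empty cells -> not full
  row 5: 9 empty cells -> not full
Total rows cleared: 2

Answer: 2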